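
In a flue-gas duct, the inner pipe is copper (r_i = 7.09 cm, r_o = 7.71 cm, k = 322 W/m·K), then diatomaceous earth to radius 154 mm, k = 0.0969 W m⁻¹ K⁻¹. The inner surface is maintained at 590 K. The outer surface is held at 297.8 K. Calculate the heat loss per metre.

Resistance network (inner→outer):
  R'_copper = ln(0.0771/0.0709)/(2πk) = 0.08383/(2π·322) = 4.144×10^-5 m·K/W
  R'_diatomaceous earth = ln(0.154/0.0771)/(2πk) = 0.6918/(2π·0.0969) = 1.136 m·K/W
ΣR = 4.144×10^-5 + 1.136 = 1.136 m·K/W
Q' = ΔT/ΣR = (590 K − 297.8 K)/1.136 = 257 W/m

Q' = 257 W/m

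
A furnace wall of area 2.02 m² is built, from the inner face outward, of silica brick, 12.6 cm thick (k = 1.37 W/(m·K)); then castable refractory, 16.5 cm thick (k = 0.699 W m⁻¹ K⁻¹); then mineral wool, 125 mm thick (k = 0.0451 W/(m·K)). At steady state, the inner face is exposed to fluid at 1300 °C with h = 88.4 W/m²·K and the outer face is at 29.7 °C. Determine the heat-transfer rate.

Treat each layer as a resistance in series:
  R_conv,in = 1/(hA) = 1/(88.4·2.02) = 0.005600 K/W
  R_silica brick = L/(kA) = 0.126/(1.37·2.02) = 0.04553 K/W
  R_castable refractory = L/(kA) = 0.165/(0.699·2.02) = 0.1169 K/W
  R_mineral wool = L/(kA) = 0.125/(0.0451·2.02) = 1.372 K/W
ΣR = 0.005600 + 0.04553 + 0.1169 + 1.372 = 1.540 K/W
Q = ΔT/ΣR = (1300 °C − 29.7 °C)/1.540 = 825 W

Q = 825 W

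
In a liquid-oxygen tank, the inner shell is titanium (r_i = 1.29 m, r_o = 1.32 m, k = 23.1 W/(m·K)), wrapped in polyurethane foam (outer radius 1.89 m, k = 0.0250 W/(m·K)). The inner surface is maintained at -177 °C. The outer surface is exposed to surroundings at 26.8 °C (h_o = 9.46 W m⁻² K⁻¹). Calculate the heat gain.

Q = 279 W

Resistance network (inner→outer):
  R_titanium = (1/1.29 − 1/1.32)/(4πk) = 0.01762/(4π·23.1) = 6.069×10^-5 K/W
  R_polyurethane foam = (1/1.32 − 1/1.89)/(4πk) = 0.2285/(4π·0.0250) = 0.7273 K/W
  R_conv,out = 1/(4πr²h) = 1/(4π·1.89²·9.46) = 0.002355 K/W
ΣR = 6.069×10^-5 + 0.7273 + 0.002355 = 0.7297 K/W
Q = ΔT/ΣR = (-177 °C − 26.8 °C)/0.7297 = -279 W
(Negative Q ⇒ heat flows inward; heat gain = 279 W.)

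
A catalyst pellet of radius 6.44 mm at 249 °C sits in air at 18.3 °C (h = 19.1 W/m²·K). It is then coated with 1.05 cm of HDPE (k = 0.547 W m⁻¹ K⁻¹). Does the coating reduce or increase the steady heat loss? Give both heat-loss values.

increases: 2.30 → 8.09 W

Critical radius for a sphere: r_cr = 2k/h = 0.0573 m = 5.73 cm.
Outer radius after coating: r₂ = 0.00644 + 0.0105 = 0.01694 m.
Since r₁ < r_cr and r₂ ≤ r_cr, the coating moves toward the maximum at r_cr — heat loss rises.
Bare: R = 1/(4πr₁²h) = 100.5 K/W; Q = 230.7/100.5 = 2.30 W.
Coated: R = R_cond + R_conv = 28.52 K/W; Q = 230.7/28.52 = 8.09 W.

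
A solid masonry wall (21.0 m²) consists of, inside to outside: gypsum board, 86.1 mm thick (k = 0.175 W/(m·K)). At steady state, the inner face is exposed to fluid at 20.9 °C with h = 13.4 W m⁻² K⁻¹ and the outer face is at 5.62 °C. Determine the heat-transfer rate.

Q = 566 W

Series thermal resistances, inner to outer:
  R_conv,in = 1/(hA) = 1/(13.4·21.0) = 0.003554 K/W
  R_gypsum board = L/(kA) = 0.0861/(0.175·21.0) = 0.02343 K/W
ΣR = 0.003554 + 0.02343 = 0.02698 K/W
Q = ΔT/ΣR = (20.9 °C − 5.62 °C)/0.02698 = 566 W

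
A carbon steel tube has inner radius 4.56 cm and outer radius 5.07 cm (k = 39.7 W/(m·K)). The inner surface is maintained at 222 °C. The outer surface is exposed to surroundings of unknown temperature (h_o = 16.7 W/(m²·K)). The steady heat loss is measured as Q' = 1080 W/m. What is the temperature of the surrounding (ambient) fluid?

Sum the resistances:
  R'_carbon steel = ln(0.0507/0.0456)/(2πk) = 0.1060/(2π·39.7) = 4.250×10^-4 m·K/W
  R'_conv,out = 1/(2πr h) = 1/(2π·0.0507·16.7) = 0.1880 m·K/W
ΣR = 0.1884 m·K/W
ΔT = Q'·ΣR = 1080 × 0.1884 = 203.5 K
Heat flows outward, so T_out = T_in − ΔT = 222 − 203.5 = 18.5 °C

T_out = 18.5 °C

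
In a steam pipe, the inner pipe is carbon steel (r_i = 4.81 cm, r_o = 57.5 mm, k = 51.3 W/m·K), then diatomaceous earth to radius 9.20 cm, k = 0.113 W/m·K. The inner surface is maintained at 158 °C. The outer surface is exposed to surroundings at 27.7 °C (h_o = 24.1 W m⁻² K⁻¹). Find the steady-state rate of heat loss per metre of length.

Q' = 177 W/m

Treat each layer as a resistance in series:
  R'_carbon steel = ln(0.0575/0.0481)/(2πk) = 0.1785/(2π·51.3) = 5.538×10^-4 m·K/W
  R'_diatomaceous earth = ln(0.0920/0.0575)/(2πk) = 0.4700/(2π·0.113) = 0.6620 m·K/W
  R'_conv,out = 1/(2πr h) = 1/(2π·0.0920·24.1) = 0.07178 m·K/W
ΣR = 5.538×10^-4 + 0.6620 + 0.07178 = 0.7343 m·K/W
Q' = ΔT/ΣR = (158 °C − 27.7 °C)/0.7343 = 177 W/m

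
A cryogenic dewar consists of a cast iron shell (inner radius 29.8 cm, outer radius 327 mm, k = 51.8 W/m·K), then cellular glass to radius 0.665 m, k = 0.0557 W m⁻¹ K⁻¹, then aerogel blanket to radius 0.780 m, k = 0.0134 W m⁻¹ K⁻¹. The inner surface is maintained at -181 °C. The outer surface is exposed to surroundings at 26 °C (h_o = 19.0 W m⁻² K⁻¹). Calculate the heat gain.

Series thermal resistances, inner to outer:
  R_cast iron = (1/0.298 − 1/0.327)/(4πk) = 0.2976/(4π·51.8) = 4.572×10^-4 K/W
  R_cellular glass = (1/0.327 − 1/0.665)/(4πk) = 1.554/(4π·0.0557) = 2.221 K/W
  R_aerogel blanket = (1/0.665 − 1/0.780)/(4πk) = 0.2217/(4π·0.0134) = 1.317 K/W
  R_conv,out = 1/(4πr²h) = 1/(4π·0.780²·19.0) = 0.006884 K/W
ΣR = 4.572×10^-4 + 2.221 + 1.317 + 0.006884 = 3.545 K/W
Q = ΔT/ΣR = (-181 °C − 26 °C)/3.545 = -58.4 W
(Negative Q ⇒ heat flows inward; heat gain = 58.4 W.)

Q = 58.4 W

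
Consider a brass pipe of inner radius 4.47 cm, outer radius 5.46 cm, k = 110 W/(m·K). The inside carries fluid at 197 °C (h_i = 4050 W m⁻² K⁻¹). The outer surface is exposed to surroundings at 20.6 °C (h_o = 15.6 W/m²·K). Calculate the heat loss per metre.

Q' = 938 W/m

Resistance network (inner→outer):
  R'_conv,in = 1/(2πr h) = 1/(2π·0.0447·4050) = 8.791×10^-4 m·K/W
  R'_brass = ln(0.0546/0.0447)/(2πk) = 0.2001/(2π·110) = 2.895×10^-4 m·K/W
  R'_conv,out = 1/(2πr h) = 1/(2π·0.0546·15.6) = 0.1869 m·K/W
ΣR = 8.791×10^-4 + 2.895×10^-4 + 0.1869 = 0.1881 m·K/W
Q' = ΔT/ΣR = (197 °C − 20.6 °C)/0.1881 = 938 W/m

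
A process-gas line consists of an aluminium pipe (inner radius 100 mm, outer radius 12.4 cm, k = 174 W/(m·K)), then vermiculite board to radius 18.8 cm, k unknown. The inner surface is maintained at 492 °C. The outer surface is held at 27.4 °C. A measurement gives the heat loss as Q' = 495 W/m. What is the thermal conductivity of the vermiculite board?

ΣR = ΔT/Q' = |492 − 27.4|/495 = 0.9386 m·K/W
Known resistances:
  R'_aluminium = ln(0.124/0.100)/(2πk) = 0.2151/(2π·174) = 1.968×10^-4 m·K/W
R_vermiculite board = ΣR − ΣR_known = 0.9386 − 1.968×10^-4 = 0.9384 m·K/W
ln(r₂/r₁)/(2πk) = 0.9384 ⇒ k = 0.4162/(2π·0.9384) = 0.0706 W/m·K

k = 0.0706 W/m·K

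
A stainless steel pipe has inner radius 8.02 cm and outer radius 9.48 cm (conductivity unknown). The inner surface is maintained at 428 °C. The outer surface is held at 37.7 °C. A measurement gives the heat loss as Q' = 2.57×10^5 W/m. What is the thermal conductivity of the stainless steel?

ΣR = ΔT/Q' = |428 − 37.7|/2.57×10^5 = 0.001519 m·K/W
ln(r₂/r₁)/(2πk) = 0.001519 ⇒ k = 0.1672/(2π·0.001519) = 17.5 W/m·K

k = 17.5 W/m·K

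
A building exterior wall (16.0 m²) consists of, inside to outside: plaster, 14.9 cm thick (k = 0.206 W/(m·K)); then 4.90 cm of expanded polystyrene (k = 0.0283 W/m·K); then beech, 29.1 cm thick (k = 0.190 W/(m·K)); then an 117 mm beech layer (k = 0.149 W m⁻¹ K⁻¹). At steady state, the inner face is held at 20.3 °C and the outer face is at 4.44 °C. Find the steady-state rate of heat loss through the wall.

Series thermal resistances, inner to outer:
  R_plaster = L/(kA) = 0.149/(0.206·16.0) = 0.04521 K/W
  R_expanded polystyrene = L/(kA) = 0.0490/(0.0283·16.0) = 0.1082 K/W
  R_beech = L/(kA) = 0.291/(0.190·16.0) = 0.09572 K/W
  R_beech = L/(kA) = 0.117/(0.149·16.0) = 0.04908 K/W
ΣR = 0.04521 + 0.1082 + 0.09572 + 0.04908 = 0.2982 K/W
Q = ΔT/ΣR = (20.3 °C − 4.44 °C)/0.2982 = 53.2 W

Q = 53.2 W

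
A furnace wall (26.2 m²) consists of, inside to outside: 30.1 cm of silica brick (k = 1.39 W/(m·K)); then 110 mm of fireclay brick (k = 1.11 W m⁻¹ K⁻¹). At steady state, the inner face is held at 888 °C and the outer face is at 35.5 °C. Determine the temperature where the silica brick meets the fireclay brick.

Resistance network (inner→outer):
  R_silica brick = L/(kA) = 0.301/(1.39·26.2) = 0.008265 K/W
  R_fireclay brick = L/(kA) = 0.110/(1.11·26.2) = 0.003782 K/W
ΣR = 0.008265 + 0.003782 = 0.01205 K/W
Q = ΔT/ΣR = (888 °C − 35.5 °C)/0.01205 = 70750 W
From the inner boundary to the silica brick/fireclay brick interface, ΣR_partial = 0.008265 K/W.
T_interface = T_in − Q·ΣR_partial = 888 °C − (70750)(0.008265) = 303 °C

T = 303 °C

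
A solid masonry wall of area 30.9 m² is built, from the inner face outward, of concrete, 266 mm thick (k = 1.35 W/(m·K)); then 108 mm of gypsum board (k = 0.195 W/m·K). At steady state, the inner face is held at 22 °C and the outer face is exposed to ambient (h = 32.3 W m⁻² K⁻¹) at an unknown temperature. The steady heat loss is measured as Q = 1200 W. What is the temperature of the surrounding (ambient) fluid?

Series resistances:
  R_concrete = L/(kA) = 0.266/(1.35·30.9) = 0.006377 K/W
  R_gypsum board = L/(kA) = 0.108/(0.195·30.9) = 0.01792 K/W
  R_conv,out = 1/(hA) = 1/(32.3·30.9) = 0.001002 K/W
ΣR = 0.02530 K/W
ΔT = Q·ΣR = 1200 × 0.02530 = 30.36 K
Heat flows outward, so T_out = T_in − ΔT = 22 − 30.36 = -8.36 °C

T_out = -8.36 °C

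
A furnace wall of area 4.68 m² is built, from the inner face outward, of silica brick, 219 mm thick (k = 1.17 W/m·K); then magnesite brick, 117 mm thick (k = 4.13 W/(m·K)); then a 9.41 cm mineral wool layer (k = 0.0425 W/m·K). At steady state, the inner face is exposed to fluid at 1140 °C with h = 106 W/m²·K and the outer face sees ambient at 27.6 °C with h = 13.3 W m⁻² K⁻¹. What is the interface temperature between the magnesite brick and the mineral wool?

T = 1040 °C

Resistance network (inner→outer):
  R_conv,in = 1/(hA) = 1/(106·4.68) = 0.002016 K/W
  R_silica brick = L/(kA) = 0.219/(1.17·4.68) = 0.04000 K/W
  R_magnesite brick = L/(kA) = 0.117/(4.13·4.68) = 0.006053 K/W
  R_mineral wool = L/(kA) = 0.0941/(0.0425·4.68) = 0.4731 K/W
  R_conv,out = 1/(hA) = 1/(13.3·4.68) = 0.01607 K/W
ΣR = 0.002016 + 0.04000 + 0.006053 + 0.4731 + 0.01607 = 0.5372 K/W
Q = ΔT/ΣR = (1140 °C − 27.6 °C)/0.5372 = 2071 W
From the inner boundary to the magnesite brick/mineral wool interface, ΣR_partial = 0.04807 K/W.
T_interface = T_in − Q·ΣR_partial = 1140 °C − (2071)(0.04807) = 1040 °C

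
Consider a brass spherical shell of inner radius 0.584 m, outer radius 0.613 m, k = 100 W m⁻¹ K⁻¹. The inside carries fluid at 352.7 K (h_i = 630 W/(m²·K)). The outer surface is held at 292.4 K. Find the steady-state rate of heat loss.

Resistance network (inner→outer):
  R_conv,in = 1/(4πr²h) = 1/(4π·0.584²·630) = 3.704×10^-4 K/W
  R_brass = (1/0.584 − 1/0.613)/(4πk) = 0.08101/(4π·100) = 6.446×10^-5 K/W
ΣR = 3.704×10^-4 + 6.446×10^-5 = 4.349×10^-4 K/W
Q = ΔT/ΣR = (352.7 K − 292.4 K)/4.349×10^-4 = 1.39×10^5 W

Q = 1.39×10^5 W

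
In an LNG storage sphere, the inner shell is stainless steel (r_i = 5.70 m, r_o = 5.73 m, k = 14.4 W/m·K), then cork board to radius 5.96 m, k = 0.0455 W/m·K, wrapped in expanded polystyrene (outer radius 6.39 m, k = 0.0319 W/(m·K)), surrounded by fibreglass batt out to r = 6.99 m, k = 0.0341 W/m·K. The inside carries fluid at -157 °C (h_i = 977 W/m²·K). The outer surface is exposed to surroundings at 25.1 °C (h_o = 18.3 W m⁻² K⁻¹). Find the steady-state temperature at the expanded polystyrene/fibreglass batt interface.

Treat each layer as a resistance in series:
  R_conv,in = 1/(4πr²h) = 1/(4π·5.70²·977) = 2.507×10^-6 K/W
  R_stainless steel = (1/5.70 − 1/5.73)/(4πk) = 9.185×10^-4/(4π·14.4) = 5.076×10^-6 K/W
  R_cork board = (1/5.73 − 1/5.96)/(4πk) = 0.006735/(4π·0.0455) = 0.01178 K/W
  R_expanded polystyrene = (1/5.96 − 1/6.39)/(4πk) = 0.01129/(4π·0.0319) = 0.02817 K/W
  R_fibreglass batt = (1/6.39 − 1/6.99)/(4πk) = 0.01343/(4π·0.0341) = 0.03135 K/W
  R_conv,out = 1/(4πr²h) = 1/(4π·6.99²·18.3) = 8.900×10^-5 K/W
ΣR = 2.507×10^-6 + 5.076×10^-6 + 0.01178 + 0.02817 + 0.03135 + 8.900×10^-5 = 0.07140 K/W
Q = ΔT/ΣR = (-157 °C − 25.1 °C)/0.07140 = -2550 W
From the inner boundary to the expanded polystyrene/fibreglass batt interface, ΣR_partial = 0.03996 K/W.
T_interface = T_in − Q·ΣR_partial = -157 °C − (-2550)(0.03996) = -55.1 °C

T = -55.1 °C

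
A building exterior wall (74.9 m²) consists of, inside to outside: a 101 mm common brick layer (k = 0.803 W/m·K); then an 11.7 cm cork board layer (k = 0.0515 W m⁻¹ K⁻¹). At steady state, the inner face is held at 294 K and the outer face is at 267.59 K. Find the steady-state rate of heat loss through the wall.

Q = 825 W

Treat each layer as a resistance in series:
  R_common brick = L/(kA) = 0.101/(0.803·74.9) = 0.001679 K/W
  R_cork board = L/(kA) = 0.117/(0.0515·74.9) = 0.03033 K/W
ΣR = 0.001679 + 0.03033 = 0.03201 K/W
Q = ΔT/ΣR = (294 K − 267.59 K)/0.03201 = 825 W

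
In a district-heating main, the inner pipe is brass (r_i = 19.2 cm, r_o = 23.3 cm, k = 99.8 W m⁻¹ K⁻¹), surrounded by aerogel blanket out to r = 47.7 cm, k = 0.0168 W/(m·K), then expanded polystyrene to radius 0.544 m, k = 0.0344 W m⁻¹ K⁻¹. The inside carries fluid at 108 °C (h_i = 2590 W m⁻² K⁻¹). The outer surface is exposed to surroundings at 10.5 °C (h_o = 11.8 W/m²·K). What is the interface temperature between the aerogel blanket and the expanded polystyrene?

Treat each layer as a resistance in series:
  R'_conv,in = 1/(2πr h) = 1/(2π·0.192·2590) = 3.201×10^-4 m·K/W
  R'_brass = ln(0.233/0.192)/(2πk) = 0.1935/(2π·99.8) = 3.087×10^-4 m·K/W
  R'_aerogel blanket = ln(0.477/0.233)/(2πk) = 0.7165/(2π·0.0168) = 6.788 m·K/W
  R'_expanded polystyrene = ln(0.544/0.477)/(2πk) = 0.1314/(2π·0.0344) = 0.6081 m·K/W
  R'_conv,out = 1/(2πr h) = 1/(2π·0.544·11.8) = 0.02479 m·K/W
ΣR = 3.201×10^-4 + 3.087×10^-4 + 6.788 + 0.6081 + 0.02479 = 7.422 m·K/W
Q' = ΔT/ΣR = (108 °C − 10.5 °C)/7.422 = 13.14 W/m
From the inner boundary to the aerogel blanket/expanded polystyrene interface, ΣR_partial = 6.789 m·K/W.
T_interface = T_in − Q'·ΣR_partial = 108 °C − (13.14)(6.789) = 18.8 °C

T = 18.8 °C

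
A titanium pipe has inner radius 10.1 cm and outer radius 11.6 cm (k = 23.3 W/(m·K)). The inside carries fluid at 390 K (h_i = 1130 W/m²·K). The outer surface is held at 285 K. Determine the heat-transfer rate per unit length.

Treat each layer as a resistance in series:
  R'_conv,in = 1/(2πr h) = 1/(2π·0.101·1130) = 0.001395 m·K/W
  R'_titanium = ln(0.116/0.101)/(2πk) = 0.1385/(2π·23.3) = 9.458×10^-4 m·K/W
ΣR = 0.001395 + 9.458×10^-4 = 0.002341 m·K/W
Q' = ΔT/ΣR = (390 K − 285 K)/0.002341 = 44900 W/m

Q' = 44900 W/m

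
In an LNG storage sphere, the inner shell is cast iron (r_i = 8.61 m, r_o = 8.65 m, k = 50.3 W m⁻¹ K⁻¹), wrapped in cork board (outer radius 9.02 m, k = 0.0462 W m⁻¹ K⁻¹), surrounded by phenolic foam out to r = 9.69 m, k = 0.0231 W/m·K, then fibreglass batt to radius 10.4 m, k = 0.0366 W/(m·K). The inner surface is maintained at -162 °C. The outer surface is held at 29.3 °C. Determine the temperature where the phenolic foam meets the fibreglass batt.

Series thermal resistances, inner to outer:
  R_cast iron = (1/8.61 − 1/8.65)/(4πk) = 5.371×10^-4/(4π·50.3) = 8.497×10^-7 K/W
  R_cork board = (1/8.65 − 1/9.02)/(4πk) = 0.004742/(4π·0.0462) = 0.008168 K/W
  R_phenolic foam = (1/9.02 − 1/9.69)/(4πk) = 0.007666/(4π·0.0231) = 0.02641 K/W
  R_fibreglass batt = (1/9.69 − 1/10.4)/(4πk) = 0.007045/(4π·0.0366) = 0.01532 K/W
ΣR = 8.497×10^-7 + 0.008168 + 0.02641 + 0.01532 = 0.04990 K/W
Q = ΔT/ΣR = (-162 °C − 29.3 °C)/0.04990 = -3834 W
From the inner boundary to the phenolic foam/fibreglass batt interface, ΣR_partial = 0.03458 K/W.
T_interface = T_in − Q·ΣR_partial = -162 °C − (-3834)(0.03458) = -29.4 °C

T = -29.4 °C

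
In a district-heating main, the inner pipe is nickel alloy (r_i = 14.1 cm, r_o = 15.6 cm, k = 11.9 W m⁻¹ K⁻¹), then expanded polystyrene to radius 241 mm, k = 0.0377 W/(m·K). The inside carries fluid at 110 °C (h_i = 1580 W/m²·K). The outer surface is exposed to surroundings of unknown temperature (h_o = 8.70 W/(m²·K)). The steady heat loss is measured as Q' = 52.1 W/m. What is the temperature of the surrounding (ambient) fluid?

Series resistances:
  R'_conv,in = 1/(2πr h) = 1/(2π·0.141·1580) = 7.144×10^-4 m·K/W
  R'_nickel alloy = ln(0.156/0.141)/(2πk) = 0.1011/(2π·11.9) = 0.001352 m·K/W
  R'_expanded polystyrene = ln(0.241/0.156)/(2πk) = 0.4349/(2π·0.0377) = 1.836 m·K/W
  R'_conv,out = 1/(2πr h) = 1/(2π·0.241·8.70) = 0.07591 m·K/W
ΣR = 1.914 m·K/W
ΔT = Q'·ΣR = 52.1 × 1.914 = 99.72 K
Heat flows outward, so T_out = T_in − ΔT = 110 − 99.72 = 10.3 °C

T_out = 10.3 °C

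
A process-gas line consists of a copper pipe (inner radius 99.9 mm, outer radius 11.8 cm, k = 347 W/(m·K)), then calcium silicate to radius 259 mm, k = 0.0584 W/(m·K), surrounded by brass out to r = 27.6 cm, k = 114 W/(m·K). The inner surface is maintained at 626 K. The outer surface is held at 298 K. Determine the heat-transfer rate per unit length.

Q' = 153 W/m

Resistance network (inner→outer):
  R'_copper = ln(0.118/0.0999)/(2πk) = 0.1665/(2π·347) = 7.637×10^-5 m·K/W
  R'_calcium silicate = ln(0.259/0.118)/(2πk) = 0.7861/(2π·0.0584) = 2.142 m·K/W
  R'_brass = ln(0.276/0.259)/(2πk) = 0.06357/(2π·114) = 8.875×10^-5 m·K/W
ΣR = 7.637×10^-5 + 2.142 + 8.875×10^-5 = 2.142 m·K/W
Q' = ΔT/ΣR = (626 K − 298 K)/2.142 = 153 W/m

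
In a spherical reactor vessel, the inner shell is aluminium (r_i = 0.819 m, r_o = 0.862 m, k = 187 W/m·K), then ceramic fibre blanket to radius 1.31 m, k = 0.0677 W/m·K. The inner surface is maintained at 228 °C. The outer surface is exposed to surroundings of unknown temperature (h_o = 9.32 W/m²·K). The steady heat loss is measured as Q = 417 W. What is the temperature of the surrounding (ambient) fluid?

T_out = 31.5 °C

Series resistances:
  R_aluminium = (1/0.819 − 1/0.862)/(4πk) = 0.06091/(4π·187) = 2.592×10^-5 K/W
  R_ceramic fibre blanket = (1/0.862 − 1/1.31)/(4πk) = 0.3967/(4π·0.0677) = 0.4663 K/W
  R_conv,out = 1/(4πr²h) = 1/(4π·1.31²·9.32) = 0.004975 K/W
ΣR = 0.4713 K/W
ΔT = Q·ΣR = 417 × 0.4713 = 196.5 K
Heat flows outward, so T_out = T_in − ΔT = 228 − 196.5 = 31.5 °C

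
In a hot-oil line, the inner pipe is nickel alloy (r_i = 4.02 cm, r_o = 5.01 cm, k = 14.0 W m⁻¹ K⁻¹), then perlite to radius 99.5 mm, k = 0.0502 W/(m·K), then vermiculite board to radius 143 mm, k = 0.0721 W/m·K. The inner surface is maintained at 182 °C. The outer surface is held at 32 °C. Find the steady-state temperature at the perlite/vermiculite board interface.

Treat each layer as a resistance in series:
  R'_nickel alloy = ln(0.0501/0.0402)/(2πk) = 0.2202/(2π·14.0) = 0.002503 m·K/W
  R'_perlite = ln(0.0995/0.0501)/(2πk) = 0.6861/(2π·0.0502) = 2.175 m·K/W
  R'_vermiculite board = ln(0.143/0.0995)/(2πk) = 0.3627/(2π·0.0721) = 0.8006 m·K/W
ΣR = 0.002503 + 2.175 + 0.8006 = 2.978 m·K/W
Q' = ΔT/ΣR = (182 °C − 32 °C)/2.978 = 50.37 W/m
From the inner boundary to the perlite/vermiculite board interface, ΣR_partial = 2.178 m·K/W.
T_interface = T_in − Q'·ΣR_partial = 182 °C − (50.37)(2.178) = 72.3 °C

T = 72.3 °C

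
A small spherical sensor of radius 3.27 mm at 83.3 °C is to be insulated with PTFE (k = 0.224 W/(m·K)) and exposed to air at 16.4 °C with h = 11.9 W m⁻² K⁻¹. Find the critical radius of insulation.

r_cr = 3.76 cm

For a sphere, r_cr = 2k_ins/h = 2·0.224/11.9 = 0.0376 m = 3.76 cm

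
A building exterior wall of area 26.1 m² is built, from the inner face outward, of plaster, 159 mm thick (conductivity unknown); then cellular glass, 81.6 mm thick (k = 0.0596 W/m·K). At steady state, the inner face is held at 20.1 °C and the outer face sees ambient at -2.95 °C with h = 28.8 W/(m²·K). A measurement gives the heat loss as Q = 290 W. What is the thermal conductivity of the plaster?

ΣR = ΔT/Q = |20.1 − -2.95|/290 = 0.07948 K/W
Known resistances:
  R_cellular glass = L/(kA) = 0.0816/(0.0596·26.1) = 0.05246 K/W
  R_conv,out = 1/(hA) = 1/(28.8·26.1) = 0.001330 K/W
R_plaster = ΣR − ΣR_known = 0.07948 − 0.05379 = 0.02569 K/W
L/(kA) = 0.02569 ⇒ k = 0.159/(0.02569·26.1) = 0.237 W/m·K

k = 0.237 W/m·K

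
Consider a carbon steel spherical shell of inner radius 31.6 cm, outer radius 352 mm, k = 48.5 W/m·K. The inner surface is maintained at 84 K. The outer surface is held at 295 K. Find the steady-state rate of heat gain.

Q = 397 kW

Q = 4πk·ΔT/(1/r₁ − 1/r₂) = 4π × 48.5 × 211 / (1/0.316 − 1/0.352) = 3.97×10^5 W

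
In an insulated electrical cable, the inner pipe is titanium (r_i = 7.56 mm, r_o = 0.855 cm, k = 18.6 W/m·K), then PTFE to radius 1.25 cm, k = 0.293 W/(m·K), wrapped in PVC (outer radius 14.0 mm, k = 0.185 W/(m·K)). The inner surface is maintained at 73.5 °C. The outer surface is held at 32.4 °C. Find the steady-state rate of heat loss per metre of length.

Series thermal resistances, inner to outer:
  R'_titanium = ln(0.00855/0.00756)/(2πk) = 0.1231/(2π·18.6) = 0.001053 m·K/W
  R'_PTFE = ln(0.0125/0.00855)/(2πk) = 0.3798/(2π·0.293) = 0.2063 m·K/W
  R'_PVC = ln(0.0140/0.0125)/(2πk) = 0.1133/(2π·0.185) = 0.09750 m·K/W
ΣR = 0.001053 + 0.2063 + 0.09750 = 0.3049 m·K/W
Q' = ΔT/ΣR = (73.5 °C − 32.4 °C)/0.3049 = 135 W/m

Q' = 135 W/m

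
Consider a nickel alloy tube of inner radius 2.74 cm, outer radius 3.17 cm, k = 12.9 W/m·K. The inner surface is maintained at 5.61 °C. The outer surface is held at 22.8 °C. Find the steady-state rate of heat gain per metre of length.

Q' = 9560 W/m

Q' = 2πk·ΔT/ln(r₂/r₁) = 2π × 12.9 × 17.19 / ln(0.0317/0.0274) = 9560 W/m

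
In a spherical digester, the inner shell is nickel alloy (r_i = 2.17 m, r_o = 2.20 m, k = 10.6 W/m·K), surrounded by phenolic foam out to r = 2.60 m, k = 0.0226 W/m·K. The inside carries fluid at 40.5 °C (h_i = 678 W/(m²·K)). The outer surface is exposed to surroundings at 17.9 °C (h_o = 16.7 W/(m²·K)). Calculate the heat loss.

Q = 91.5 W

Treat each layer as a resistance in series:
  R_conv,in = 1/(4πr²h) = 1/(4π·2.17²·678) = 2.493×10^-5 K/W
  R_nickel alloy = (1/2.17 − 1/2.20)/(4πk) = 0.006284/(4π·10.6) = 4.718×10^-5 K/W
  R_phenolic foam = (1/2.20 − 1/2.60)/(4πk) = 0.06993/(4π·0.0226) = 0.2462 K/W
  R_conv,out = 1/(4πr²h) = 1/(4π·2.60²·16.7) = 7.049×10^-4 K/W
ΣR = 2.493×10^-5 + 4.718×10^-5 + 0.2462 + 7.049×10^-4 = 0.2470 K/W
Q = ΔT/ΣR = (40.5 °C − 17.9 °C)/0.2470 = 91.5 W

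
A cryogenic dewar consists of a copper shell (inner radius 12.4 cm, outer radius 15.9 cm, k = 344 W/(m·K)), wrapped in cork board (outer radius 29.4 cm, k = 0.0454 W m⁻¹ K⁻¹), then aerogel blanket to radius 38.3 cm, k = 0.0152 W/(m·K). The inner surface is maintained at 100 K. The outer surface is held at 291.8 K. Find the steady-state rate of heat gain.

Series thermal resistances, inner to outer:
  R_copper = (1/0.124 − 1/0.159)/(4πk) = 1.775/(4π·344) = 4.107×10^-4 K/W
  R_cork board = (1/0.159 − 1/0.294)/(4πk) = 2.888/(4π·0.0454) = 5.062 K/W
  R_aerogel blanket = (1/0.294 − 1/0.383)/(4πk) = 0.7904/(4π·0.0152) = 4.138 K/W
ΣR = 4.107×10^-4 + 5.062 + 4.138 = 9.200 K/W
Q = ΔT/ΣR = (100 K − 291.8 K)/9.200 = -20.8 W
(Negative Q ⇒ heat flows inward; heat gain = 20.8 W.)

Q = 20.8 W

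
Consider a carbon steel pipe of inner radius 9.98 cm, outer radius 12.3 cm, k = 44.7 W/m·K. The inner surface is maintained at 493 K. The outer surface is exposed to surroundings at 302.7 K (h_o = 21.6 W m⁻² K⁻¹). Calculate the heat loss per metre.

Q' = 3.14 kW/m

Series thermal resistances, inner to outer:
  R'_carbon steel = ln(0.123/0.0998)/(2πk) = 0.2090/(2π·44.7) = 7.442×10^-4 m·K/W
  R'_conv,out = 1/(2πr h) = 1/(2π·0.123·21.6) = 0.05990 m·K/W
ΣR = 7.442×10^-4 + 0.05990 = 0.06064 m·K/W
Q' = ΔT/ΣR = (493 K − 302.7 K)/0.06064 = 3140 W/m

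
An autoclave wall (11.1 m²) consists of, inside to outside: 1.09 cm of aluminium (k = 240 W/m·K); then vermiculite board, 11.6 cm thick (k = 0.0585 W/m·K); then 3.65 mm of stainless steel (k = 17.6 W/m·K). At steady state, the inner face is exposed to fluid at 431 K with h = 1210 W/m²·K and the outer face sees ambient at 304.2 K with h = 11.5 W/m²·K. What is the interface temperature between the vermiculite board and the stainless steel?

Treat each layer as a resistance in series:
  R_conv,in = 1/(hA) = 1/(1210·11.1) = 7.445×10^-5 K/W
  R_aluminium = L/(kA) = 0.0109/(240·11.1) = 4.092×10^-6 K/W
  R_vermiculite board = L/(kA) = 0.116/(0.0585·11.1) = 0.1786 K/W
  R_stainless steel = L/(kA) = 0.00365/(17.6·11.1) = 1.868×10^-5 K/W
  R_conv,out = 1/(hA) = 1/(11.5·11.1) = 0.007834 K/W
ΣR = 7.445×10^-5 + 4.092×10^-6 + 0.1786 + 1.868×10^-5 + 0.007834 = 0.1865 K/W
Q = ΔT/ΣR = (431 K − 304.2 K)/0.1865 = 679.9 W
From the inner boundary to the vermiculite board/stainless steel interface, ΣR_partial = 0.1787 K/W.
T_interface = T_in − Q·ΣR_partial = 431 K − (679.9)(0.1787) = 309.5 K

T = 309.5 K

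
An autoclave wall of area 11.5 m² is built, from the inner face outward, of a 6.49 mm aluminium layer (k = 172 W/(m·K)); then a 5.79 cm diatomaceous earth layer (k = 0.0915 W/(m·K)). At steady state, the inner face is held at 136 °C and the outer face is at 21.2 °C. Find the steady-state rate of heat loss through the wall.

Q = 2090 W

Resistance network (inner→outer):
  R_aluminium = L/(kA) = 0.00649/(172·11.5) = 3.281×10^-6 K/W
  R_diatomaceous earth = L/(kA) = 0.0579/(0.0915·11.5) = 0.05502 K/W
ΣR = 3.281×10^-6 + 0.05502 = 0.05502 K/W
Q = ΔT/ΣR = (136 °C − 21.2 °C)/0.05502 = 2090 W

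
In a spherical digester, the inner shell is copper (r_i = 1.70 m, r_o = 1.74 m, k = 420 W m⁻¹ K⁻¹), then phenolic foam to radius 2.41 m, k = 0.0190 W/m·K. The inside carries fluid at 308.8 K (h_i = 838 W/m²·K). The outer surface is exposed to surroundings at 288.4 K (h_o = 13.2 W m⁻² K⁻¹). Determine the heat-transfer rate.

Treat each layer as a resistance in series:
  R_conv,in = 1/(4πr²h) = 1/(4π·1.70²·838) = 3.286×10^-5 K/W
  R_copper = (1/1.70 − 1/1.74)/(4πk) = 0.01352/(4π·420) = 2.562×10^-6 K/W
  R_phenolic foam = (1/1.74 − 1/2.41)/(4πk) = 0.1598/(4π·0.0190) = 0.6692 K/W
  R_conv,out = 1/(4πr²h) = 1/(4π·2.41²·13.2) = 0.001038 K/W
ΣR = 3.286×10^-5 + 2.562×10^-6 + 0.6692 + 0.001038 = 0.6703 K/W
Q = ΔT/ΣR = (308.8 K − 288.4 K)/0.6703 = 30.4 W

Q = 30.4 W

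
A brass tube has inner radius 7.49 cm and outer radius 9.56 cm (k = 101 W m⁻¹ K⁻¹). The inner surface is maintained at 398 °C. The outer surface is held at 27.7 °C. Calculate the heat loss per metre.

Q' = 963 kW/m

Q' = 2πk·ΔT/ln(r₂/r₁) = 2π × 101 × 370.3 / ln(0.0956/0.0749) = 9.63×10^5 W/m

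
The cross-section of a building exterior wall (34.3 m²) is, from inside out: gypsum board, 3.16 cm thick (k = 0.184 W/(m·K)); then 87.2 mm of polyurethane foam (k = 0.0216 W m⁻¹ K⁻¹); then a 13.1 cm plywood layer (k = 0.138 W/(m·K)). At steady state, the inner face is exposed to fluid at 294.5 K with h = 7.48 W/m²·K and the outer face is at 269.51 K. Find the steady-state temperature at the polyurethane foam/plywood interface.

T = 273.99 K

Resistance network (inner→outer):
  R_conv,in = 1/(hA) = 1/(7.48·34.3) = 0.003898 K/W
  R_gypsum board = L/(kA) = 0.0316/(0.184·34.3) = 0.005007 K/W
  R_polyurethane foam = L/(kA) = 0.0872/(0.0216·34.3) = 0.1177 K/W
  R_plywood = L/(kA) = 0.131/(0.138·34.3) = 0.02768 K/W
ΣR = 0.003898 + 0.005007 + 0.1177 + 0.02768 = 0.1543 K/W
Q = ΔT/ΣR = (294.5 K − 269.51 K)/0.1543 = 162.0 W
From the inner boundary to the polyurethane foam/plywood interface, ΣR_partial = 0.1266 K/W.
T_interface = T_in − Q·ΣR_partial = 294.5 K − (162.0)(0.1266) = 273.99 K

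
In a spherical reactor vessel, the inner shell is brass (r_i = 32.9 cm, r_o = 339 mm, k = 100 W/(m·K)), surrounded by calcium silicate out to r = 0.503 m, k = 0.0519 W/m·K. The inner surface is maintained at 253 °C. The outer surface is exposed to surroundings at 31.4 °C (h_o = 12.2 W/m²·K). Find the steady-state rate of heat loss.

Q = 148 W

Treat each layer as a resistance in series:
  R_brass = (1/0.329 − 1/0.339)/(4πk) = 0.08966/(4π·100) = 7.135×10^-5 K/W
  R_calcium silicate = (1/0.339 − 1/0.503)/(4πk) = 0.9618/(4π·0.0519) = 1.475 K/W
  R_conv,out = 1/(4πr²h) = 1/(4π·0.503²·12.2) = 0.02578 K/W
ΣR = 7.135×10^-5 + 1.475 + 0.02578 = 1.501 K/W
Q = ΔT/ΣR = (253 °C − 31.4 °C)/1.501 = 148 W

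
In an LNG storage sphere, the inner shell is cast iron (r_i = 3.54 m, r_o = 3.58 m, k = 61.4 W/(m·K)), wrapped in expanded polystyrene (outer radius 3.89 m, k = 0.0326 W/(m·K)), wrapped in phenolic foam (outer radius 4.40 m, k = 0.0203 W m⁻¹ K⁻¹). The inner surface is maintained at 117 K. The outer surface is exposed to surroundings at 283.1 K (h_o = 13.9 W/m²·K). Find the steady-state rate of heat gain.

Treat each layer as a resistance in series:
  R_cast iron = (1/3.54 − 1/3.58)/(4πk) = 0.003156/(4π·61.4) = 4.091×10^-6 K/W
  R_expanded polystyrene = (1/3.58 − 1/3.89)/(4πk) = 0.02226/(4π·0.0326) = 0.05434 K/W
  R_phenolic foam = (1/3.89 − 1/4.40)/(4πk) = 0.02980/(4π·0.0203) = 0.1168 K/W
  R_conv,out = 1/(4πr²h) = 1/(4π·4.40²·13.9) = 2.957×10^-4 K/W
ΣR = 4.091×10^-6 + 0.05434 + 0.1168 + 2.957×10^-4 = 0.1714 K/W
Q = ΔT/ΣR = (117 K − 283.1 K)/0.1714 = -969 W
(Negative Q ⇒ heat flows inward; heat gain = 969 W.)

Q = 969 W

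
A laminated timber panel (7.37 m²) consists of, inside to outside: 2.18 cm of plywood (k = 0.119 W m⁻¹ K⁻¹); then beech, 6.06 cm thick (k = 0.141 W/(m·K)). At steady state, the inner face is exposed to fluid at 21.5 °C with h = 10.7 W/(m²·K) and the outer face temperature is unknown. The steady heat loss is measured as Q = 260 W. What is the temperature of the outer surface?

T_out = -3.42 °C

Sum the resistances:
  R_conv,in = 1/(hA) = 1/(10.7·7.37) = 0.01268 K/W
  R_plywood = L/(kA) = 0.0218/(0.119·7.37) = 0.02486 K/W
  R_beech = L/(kA) = 0.0606/(0.141·7.37) = 0.05832 K/W
ΣR = 0.09585 K/W
ΔT = Q·ΣR = 260 × 0.09585 = 24.92 K
Heat flows outward, so T_out = T_in − ΔT = 21.5 − 24.92 = -3.42 °C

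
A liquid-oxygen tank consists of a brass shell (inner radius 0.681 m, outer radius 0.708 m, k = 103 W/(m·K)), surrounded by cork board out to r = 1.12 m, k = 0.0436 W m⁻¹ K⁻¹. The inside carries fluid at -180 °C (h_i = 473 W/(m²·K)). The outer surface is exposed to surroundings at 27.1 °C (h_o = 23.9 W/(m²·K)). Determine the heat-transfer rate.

Treat each layer as a resistance in series:
  R_conv,in = 1/(4πr²h) = 1/(4π·0.681²·473) = 3.628×10^-4 K/W
  R_brass = (1/0.681 − 1/0.708)/(4πk) = 0.05600/(4π·103) = 4.326×10^-5 K/W
  R_cork board = (1/0.708 − 1/1.12)/(4πk) = 0.5196/(4π·0.0436) = 0.9483 K/W
  R_conv,out = 1/(4πr²h) = 1/(4π·1.12²·23.9) = 0.002654 K/W
ΣR = 3.628×10^-4 + 4.326×10^-5 + 0.9483 + 0.002654 = 0.9514 K/W
Q = ΔT/ΣR = (-180 °C − 27.1 °C)/0.9514 = -218 W
(Negative Q ⇒ heat flows inward; heat gain = 218 W.)

Q = 218 W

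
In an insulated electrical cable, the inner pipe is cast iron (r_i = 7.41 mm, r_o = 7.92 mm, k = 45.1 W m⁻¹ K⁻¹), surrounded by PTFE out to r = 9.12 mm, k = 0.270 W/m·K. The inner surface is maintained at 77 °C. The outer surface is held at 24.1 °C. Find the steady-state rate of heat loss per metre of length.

Resistance network (inner→outer):
  R'_cast iron = ln(0.00792/0.00741)/(2πk) = 0.06656/(2π·45.1) = 2.349×10^-4 m·K/W
  R'_PTFE = ln(0.00912/0.00792)/(2πk) = 0.1411/(2π·0.270) = 0.08316 m·K/W
ΣR = 2.349×10^-4 + 0.08316 = 0.08339 m·K/W
Q' = ΔT/ΣR = (77 °C − 24.1 °C)/0.08339 = 634 W/m

Q' = 634 W/m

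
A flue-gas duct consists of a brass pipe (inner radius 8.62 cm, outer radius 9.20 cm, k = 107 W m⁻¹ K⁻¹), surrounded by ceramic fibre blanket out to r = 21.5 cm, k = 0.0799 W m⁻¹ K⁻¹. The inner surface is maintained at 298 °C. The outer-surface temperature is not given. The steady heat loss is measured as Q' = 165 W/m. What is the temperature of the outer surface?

T_out = 19.0 °C

Sum the resistances:
  R'_brass = ln(0.0920/0.0862)/(2πk) = 0.06512/(2π·107) = 9.686×10^-5 m·K/W
  R'_ceramic fibre blanket = ln(0.215/0.0920)/(2πk) = 0.8488/(2π·0.0799) = 1.691 m·K/W
ΣR = 1.691 m·K/W
ΔT = Q'·ΣR = 165 × 1.691 = 279.0 K
Heat flows outward, so T_out = T_in − ΔT = 298 − 279.0 = 19.0 °C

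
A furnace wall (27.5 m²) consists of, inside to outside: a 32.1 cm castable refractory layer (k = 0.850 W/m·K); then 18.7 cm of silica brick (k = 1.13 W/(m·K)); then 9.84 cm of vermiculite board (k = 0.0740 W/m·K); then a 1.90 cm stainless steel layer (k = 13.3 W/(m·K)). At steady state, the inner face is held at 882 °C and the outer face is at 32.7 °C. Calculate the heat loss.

Resistance network (inner→outer):
  R_castable refractory = L/(kA) = 0.321/(0.850·27.5) = 0.01373 K/W
  R_silica brick = L/(kA) = 0.187/(1.13·27.5) = 0.006018 K/W
  R_vermiculite board = L/(kA) = 0.0984/(0.0740·27.5) = 0.04835 K/W
  R_stainless steel = L/(kA) = 0.0190/(13.3·27.5) = 5.195×10^-5 K/W
ΣR = 0.01373 + 0.006018 + 0.04835 + 5.195×10^-5 = 0.06815 K/W
Q = ΔT/ΣR = (882 °C − 32.7 °C)/0.06815 = 12500 W

Q = 12500 W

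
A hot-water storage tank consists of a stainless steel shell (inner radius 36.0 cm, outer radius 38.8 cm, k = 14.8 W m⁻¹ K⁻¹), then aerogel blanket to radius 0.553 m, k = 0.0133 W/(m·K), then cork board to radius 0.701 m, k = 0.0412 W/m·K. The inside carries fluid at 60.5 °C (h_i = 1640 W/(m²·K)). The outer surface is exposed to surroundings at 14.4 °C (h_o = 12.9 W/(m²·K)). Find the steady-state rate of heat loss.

Q = 8.61 W

Series thermal resistances, inner to outer:
  R_conv,in = 1/(4πr²h) = 1/(4π·0.360²·1640) = 3.744×10^-4 K/W
  R_stainless steel = (1/0.360 − 1/0.388)/(4πk) = 0.2005/(4π·14.8) = 0.001078 K/W
  R_aerogel blanket = (1/0.388 − 1/0.553)/(4πk) = 0.7690/(4π·0.0133) = 4.601 K/W
  R_cork board = (1/0.553 − 1/0.701)/(4πk) = 0.3818/(4π·0.0412) = 0.7374 K/W
  R_conv,out = 1/(4πr²h) = 1/(4π·0.701²·12.9) = 0.01255 K/W
ΣR = 3.744×10^-4 + 0.001078 + 4.601 + 0.7374 + 0.01255 = 5.352 K/W
Q = ΔT/ΣR = (60.5 °C − 14.4 °C)/5.352 = 8.61 W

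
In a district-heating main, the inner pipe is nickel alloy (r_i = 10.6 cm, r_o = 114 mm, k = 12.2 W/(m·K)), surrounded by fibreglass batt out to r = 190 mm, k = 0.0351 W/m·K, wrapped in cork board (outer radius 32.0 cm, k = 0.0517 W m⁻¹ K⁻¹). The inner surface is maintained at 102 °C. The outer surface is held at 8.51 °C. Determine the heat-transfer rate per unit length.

Resistance network (inner→outer):
  R'_nickel alloy = ln(0.114/0.106)/(2πk) = 0.07276/(2π·12.2) = 9.492×10^-4 m·K/W
  R'_fibreglass batt = ln(0.190/0.114)/(2πk) = 0.5108/(2π·0.0351) = 2.316 m·K/W
  R'_cork board = ln(0.320/0.190)/(2πk) = 0.5213/(2π·0.0517) = 1.605 m·K/W
ΣR = 9.492×10^-4 + 2.316 + 1.605 = 3.922 m·K/W
Q' = ΔT/ΣR = (102 °C − 8.51 °C)/3.922 = 23.8 W/m

Q' = 23.8 W/m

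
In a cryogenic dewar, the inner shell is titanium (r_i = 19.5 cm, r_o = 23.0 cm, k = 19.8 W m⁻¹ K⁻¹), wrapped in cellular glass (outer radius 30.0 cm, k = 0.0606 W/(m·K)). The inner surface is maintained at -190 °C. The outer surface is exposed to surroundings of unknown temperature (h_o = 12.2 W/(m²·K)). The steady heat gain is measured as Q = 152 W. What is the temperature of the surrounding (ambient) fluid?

Sum the resistances:
  R_titanium = (1/0.195 − 1/0.230)/(4πk) = 0.7804/(4π·19.8) = 0.003136 K/W
  R_cellular glass = (1/0.230 − 1/0.300)/(4πk) = 1.014/(4π·0.0606) = 1.332 K/W
  R_conv,out = 1/(4πr²h) = 1/(4π·0.300²·12.2) = 0.07247 K/W
ΣR = 1.408 K/W
ΔT = Q·ΣR = 152 × 1.408 = 214.0 K
Heat flows inward, so T_out = T_in + ΔT = -190 + 214.0 = 24.0 °C

T_out = 24.0 °C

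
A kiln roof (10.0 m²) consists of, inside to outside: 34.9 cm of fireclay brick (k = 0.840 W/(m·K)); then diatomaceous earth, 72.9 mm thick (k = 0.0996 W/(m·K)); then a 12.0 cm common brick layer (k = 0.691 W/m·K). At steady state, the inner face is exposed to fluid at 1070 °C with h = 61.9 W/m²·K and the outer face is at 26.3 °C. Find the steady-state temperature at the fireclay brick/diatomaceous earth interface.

Treat each layer as a resistance in series:
  R_conv,in = 1/(hA) = 1/(61.9·10.0) = 0.001616 K/W
  R_fireclay brick = L/(kA) = 0.349/(0.840·10.0) = 0.04155 K/W
  R_diatomaceous earth = L/(kA) = 0.0729/(0.0996·10.0) = 0.07319 K/W
  R_common brick = L/(kA) = 0.120/(0.691·10.0) = 0.01737 K/W
ΣR = 0.001616 + 0.04155 + 0.07319 + 0.01737 = 0.1337 K/W
Q = ΔT/ΣR = (1070 °C − 26.3 °C)/0.1337 = 7806 W
From the inner boundary to the fireclay brick/diatomaceous earth interface, ΣR_partial = 0.04317 K/W.
T_interface = T_in − Q·ΣR_partial = 1070 °C − (7806)(0.04317) = 733 °C

T = 733 °C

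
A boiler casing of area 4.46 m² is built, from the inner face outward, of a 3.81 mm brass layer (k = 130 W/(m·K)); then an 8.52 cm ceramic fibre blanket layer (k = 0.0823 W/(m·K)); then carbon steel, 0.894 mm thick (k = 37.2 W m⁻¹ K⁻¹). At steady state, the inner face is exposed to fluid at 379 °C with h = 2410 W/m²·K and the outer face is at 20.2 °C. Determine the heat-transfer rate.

Q = 1550 W

Series thermal resistances, inner to outer:
  R_conv,in = 1/(hA) = 1/(2410·4.46) = 9.304×10^-5 K/W
  R_brass = L/(kA) = 0.00381/(130·4.46) = 6.571×10^-6 K/W
  R_ceramic fibre blanket = L/(kA) = 0.0852/(0.0823·4.46) = 0.2321 K/W
  R_carbon steel = L/(kA) = 8.94×10^-4/(37.2·4.46) = 5.388×10^-6 K/W
ΣR = 9.304×10^-5 + 6.571×10^-6 + 0.2321 + 5.388×10^-6 = 0.2322 K/W
Q = ΔT/ΣR = (379 °C − 20.2 °C)/0.2322 = 1550 W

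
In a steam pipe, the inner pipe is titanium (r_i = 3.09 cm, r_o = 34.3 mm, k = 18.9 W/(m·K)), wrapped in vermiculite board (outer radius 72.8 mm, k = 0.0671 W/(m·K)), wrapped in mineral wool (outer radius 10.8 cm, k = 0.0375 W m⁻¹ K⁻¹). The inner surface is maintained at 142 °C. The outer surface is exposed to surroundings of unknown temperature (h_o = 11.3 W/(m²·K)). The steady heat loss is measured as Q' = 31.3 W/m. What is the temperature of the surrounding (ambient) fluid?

T_out = 29.6 °C

Series resistances:
  R'_titanium = ln(0.0343/0.0309)/(2πk) = 0.1044/(2π·18.9) = 8.791×10^-4 m·K/W
  R'_vermiculite board = ln(0.0728/0.0343)/(2πk) = 0.7526/(2π·0.0671) = 1.785 m·K/W
  R'_mineral wool = ln(0.108/0.0728)/(2πk) = 0.3944/(2π·0.0375) = 1.674 m·K/W
  R'_conv,out = 1/(2πr h) = 1/(2π·0.108·11.3) = 0.1304 m·K/W
ΣR = 3.590 m·K/W
ΔT = Q'·ΣR = 31.3 × 3.590 = 112.4 K
Heat flows outward, so T_out = T_in − ΔT = 142 − 112.4 = 29.6 °C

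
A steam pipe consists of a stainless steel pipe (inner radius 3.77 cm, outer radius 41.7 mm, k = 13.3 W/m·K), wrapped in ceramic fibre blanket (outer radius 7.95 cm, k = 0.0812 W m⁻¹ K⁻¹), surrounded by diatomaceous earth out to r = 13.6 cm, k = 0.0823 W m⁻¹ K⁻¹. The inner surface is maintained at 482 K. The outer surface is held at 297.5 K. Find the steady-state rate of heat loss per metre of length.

Series thermal resistances, inner to outer:
  R'_stainless steel = ln(0.0417/0.0377)/(2πk) = 0.1008/(2π·13.3) = 0.001207 m·K/W
  R'_ceramic fibre blanket = ln(0.0795/0.0417)/(2πk) = 0.6453/(2π·0.0812) = 1.265 m·K/W
  R'_diatomaceous earth = ln(0.136/0.0795)/(2πk) = 0.5369/(2π·0.0823) = 1.038 m·K/W
ΣR = 0.001207 + 1.265 + 1.038 = 2.304 m·K/W
Q' = ΔT/ΣR = (482 K − 297.5 K)/2.304 = 80.1 W/m

Q' = 80.1 W/m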